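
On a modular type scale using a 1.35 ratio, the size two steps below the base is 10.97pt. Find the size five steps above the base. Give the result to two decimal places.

10.97 × 1.35⁷ = 10.97 × 8.17215 ≈ 89.648

89.65pt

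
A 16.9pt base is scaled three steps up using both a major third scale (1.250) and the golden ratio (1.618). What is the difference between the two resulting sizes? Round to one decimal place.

Major third: 16.9 × 1.250³ = 33.008pt
Golden ratio: 16.9 × 1.618³ = 71.585pt
Difference: 71.585 − 33.008 = 38.577pt

38.6pt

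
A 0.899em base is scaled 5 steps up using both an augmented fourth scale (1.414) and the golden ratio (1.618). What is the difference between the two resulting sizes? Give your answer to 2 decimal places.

4.89em

Augmented fourth: 0.899 × 1.414⁵ = 5.0817em
Golden ratio: 0.899 × 1.618⁵ = 9.9690em
Difference: 9.9690 − 5.0817 = 4.8873em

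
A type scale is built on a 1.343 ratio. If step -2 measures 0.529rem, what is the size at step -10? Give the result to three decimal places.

0.529 ÷ 1.343⁸ = 0.529 ÷ 10.58298 ≈ 0.050

0.050rem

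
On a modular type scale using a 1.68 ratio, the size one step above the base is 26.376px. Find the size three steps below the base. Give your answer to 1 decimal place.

3.3px

The gap is -3 − (1) = -4 steps, so the factor is 1.68^-4.
26.376 ÷ 1.68⁴ = 26.376 ÷ 7.96594 ≈ 3.311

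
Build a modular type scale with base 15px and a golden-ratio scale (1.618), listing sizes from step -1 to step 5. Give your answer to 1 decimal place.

Step -1: 15.0 ÷ 1.618 = 9.3
Step 0: 15px
Step 1: 15.0 × 1.618 = 24.3
Step 2: 15.0 × 1.618² = 39.3
Step 3: 15.0 × 1.618³ = 63.5
Step 4: 15.0 × 1.618⁴ = 102.8
Step 5: 15.0 × 1.618⁵ = 166.3

9.3px, 15.0px, 24.3px, 39.3px, 63.5px, 102.8px, 166.3px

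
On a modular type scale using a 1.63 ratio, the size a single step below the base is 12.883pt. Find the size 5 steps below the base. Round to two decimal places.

1.83pt

Moving from step -1 to step -5 is 4 steps down, so divide by r⁴.
12.883 ÷ 1.63⁴ = 12.883 ÷ 7.05912 ≈ 1.825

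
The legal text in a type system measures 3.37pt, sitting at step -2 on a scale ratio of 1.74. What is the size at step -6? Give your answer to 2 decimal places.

0.37pt

The gap is -6 − (-2) = -4 steps, so the factor is 1.74^-4.
3.37 ÷ 1.74⁴ = 3.37 ÷ 9.16636 ≈ 0.368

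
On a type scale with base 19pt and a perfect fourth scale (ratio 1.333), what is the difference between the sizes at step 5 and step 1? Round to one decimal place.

54.6pt

Step 1: 19.0 × 1.333 = 25.327pt
Step 5: 19.0 × 1.333⁵ = 79.966pt
Difference: 79.966 − 25.327 = 54.639pt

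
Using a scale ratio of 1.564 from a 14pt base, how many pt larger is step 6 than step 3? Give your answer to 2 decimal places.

Step 3: 14.0 × 1.564³ = 53.5597pt
Step 6: 14.0 × 1.564⁶ = 204.9031pt
Difference: 204.9031 − 53.5597 = 151.3434pt

151.34pt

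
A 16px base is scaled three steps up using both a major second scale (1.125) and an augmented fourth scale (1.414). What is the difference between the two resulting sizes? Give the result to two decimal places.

Major second: 16.0 × 1.125³ = 22.7812px
Augmented fourth: 16.0 × 1.414³ = 45.2343px
Difference: 45.2343 − 22.7812 = 22.4531px

22.45px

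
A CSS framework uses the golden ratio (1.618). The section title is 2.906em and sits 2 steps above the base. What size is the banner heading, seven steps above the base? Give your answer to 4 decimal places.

2.906 × 1.618⁵ = 2.906 × 11.08901 ≈ 32.2246

32.2246em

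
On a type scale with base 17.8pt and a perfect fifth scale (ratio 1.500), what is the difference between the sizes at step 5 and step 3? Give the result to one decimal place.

75.1pt

Step 3: 17.8 × 1.500³ = 60.075pt
Step 5: 17.8 × 1.500⁵ = 135.169pt
Difference: 135.169 − 60.075 = 75.094pt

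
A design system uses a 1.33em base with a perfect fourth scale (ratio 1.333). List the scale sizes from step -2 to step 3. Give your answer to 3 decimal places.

0.748em, 0.998em, 1.330em, 1.773em, 2.363em, 3.150em

Step -2: 1.33 ÷ 1.333² = 0.748
Step -1: 1.33 ÷ 1.333 = 0.998
Step 0: 1.33em
Step 1: 1.33 × 1.333 = 1.773
Step 2: 1.33 × 1.333² = 2.363
Step 3: 1.33 × 1.333³ = 3.150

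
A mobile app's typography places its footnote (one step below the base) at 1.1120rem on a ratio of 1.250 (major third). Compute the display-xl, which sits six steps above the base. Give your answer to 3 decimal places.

5.302rem

1.1120 × 1.250⁷ = 1.1120 × 4.76837 ≈ 5.302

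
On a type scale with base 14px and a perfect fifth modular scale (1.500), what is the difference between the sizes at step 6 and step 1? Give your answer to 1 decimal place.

138.5px

Step 1: 14.0 × 1.500 = 21.000px
Step 6: 14.0 × 1.500⁶ = 159.469px
Difference: 159.469 − 21.000 = 138.469px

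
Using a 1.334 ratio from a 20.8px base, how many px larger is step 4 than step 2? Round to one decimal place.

Step 2: 20.8 × 1.334² = 37.015px
Step 4: 20.8 × 1.334⁴ = 65.870px
Difference: 65.870 − 37.015 = 28.855px

28.9px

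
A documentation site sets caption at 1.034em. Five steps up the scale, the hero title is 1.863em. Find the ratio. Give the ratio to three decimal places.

The ratio satisfies 1.034 × r⁵ = 1.863, so r = (1.863 / 1.034)^(1/5).
r = 1.8017^(1/5) ≈ 1.1250

1.125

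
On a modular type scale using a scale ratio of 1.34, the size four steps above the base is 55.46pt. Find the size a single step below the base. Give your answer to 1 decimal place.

55.46 ÷ 1.34⁵ = 55.46 ÷ 4.32040 ≈ 12.837

12.8pt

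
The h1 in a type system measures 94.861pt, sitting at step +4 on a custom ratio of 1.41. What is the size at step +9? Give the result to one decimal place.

94.861 × 1.41⁵ = 94.861 × 5.57308 ≈ 528.668

528.7pt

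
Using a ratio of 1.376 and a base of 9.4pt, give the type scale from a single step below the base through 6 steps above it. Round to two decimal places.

6.83pt, 9.40pt, 12.93pt, 17.80pt, 24.49pt, 33.70pt, 46.37pt, 63.80pt

Step -1: 9.4 ÷ 1.376 = 6.83
Step 0: 9.4pt
Step 1: 9.4 × 1.376 = 12.93
Step 2: 9.4 × 1.376² = 17.80
Step 3: 9.4 × 1.376³ = 24.49
Step 4: 9.4 × 1.376⁴ = 33.70
Step 5: 9.4 × 1.376⁵ = 46.37
Step 6: 9.4 × 1.376⁶ = 63.80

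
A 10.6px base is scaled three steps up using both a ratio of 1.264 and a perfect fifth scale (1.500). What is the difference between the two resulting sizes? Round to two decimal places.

At 1.264: 10.6 × 1.264³ = 21.4066px
Perfect fifth: 10.6 × 1.500³ = 35.7750px
Difference: 35.7750 − 21.4066 = 14.3684px

14.37px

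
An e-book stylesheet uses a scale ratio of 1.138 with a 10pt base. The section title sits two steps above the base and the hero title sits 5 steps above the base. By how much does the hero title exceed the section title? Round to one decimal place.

Step 2: 10.0 × 1.138² = 12.950pt
Step 5: 10.0 × 1.138⁵ = 19.086pt
Difference: 19.086 − 12.950 = 6.136pt

6.1pt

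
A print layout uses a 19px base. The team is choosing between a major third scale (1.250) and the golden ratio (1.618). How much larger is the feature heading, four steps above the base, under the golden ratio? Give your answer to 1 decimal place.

83.8px

Major third: 19.0 × 1.250⁴ = 46.387px
Golden ratio: 19.0 × 1.618⁴ = 130.217px
Difference: 130.217 − 46.387 = 83.830px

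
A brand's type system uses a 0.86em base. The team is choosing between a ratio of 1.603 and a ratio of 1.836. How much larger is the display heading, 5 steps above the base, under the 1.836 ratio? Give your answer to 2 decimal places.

At 1.603: 0.86 × 1.603⁵ = 9.1026em
At 1.836: 0.86 × 1.836⁵ = 17.9416em
Difference: 17.9416 − 9.1026 = 8.8390em

8.84em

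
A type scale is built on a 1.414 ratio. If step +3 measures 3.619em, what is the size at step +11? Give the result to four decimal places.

The gap is 11 − (3) = 8 steps, so the factor is 1.414^8.
3.619 × 1.414⁸ = 3.619 × 15.98068 ≈ 57.8341

57.8341em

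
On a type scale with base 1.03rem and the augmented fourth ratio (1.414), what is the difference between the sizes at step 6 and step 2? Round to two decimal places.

6.17rem

Step 2: 1.03 × 1.414² = 2.0594rem
Step 6: 1.03 × 1.414⁶ = 8.2325rem
Difference: 8.2325 − 2.0594 = 6.1731rem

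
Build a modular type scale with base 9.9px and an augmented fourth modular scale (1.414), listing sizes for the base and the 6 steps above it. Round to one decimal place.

Step 0: 9.9px
Step 1: 9.9 × 1.414 = 14.0
Step 2: 9.9 × 1.414² = 19.8
Step 3: 9.9 × 1.414³ = 28.0
Step 4: 9.9 × 1.414⁴ = 39.6
Step 5: 9.9 × 1.414⁵ = 56.0
Step 6: 9.9 × 1.414⁶ = 79.1

9.9px, 14.0px, 19.8px, 28.0px, 39.6px, 56.0px, 79.1px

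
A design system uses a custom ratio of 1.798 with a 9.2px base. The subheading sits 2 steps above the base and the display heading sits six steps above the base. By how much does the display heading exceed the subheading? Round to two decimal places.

Step 2: 9.2 × 1.798² = 29.7418px
Step 6: 9.2 × 1.798⁶ = 310.8322px
Difference: 310.8322 − 29.7418 = 281.0904px

281.09px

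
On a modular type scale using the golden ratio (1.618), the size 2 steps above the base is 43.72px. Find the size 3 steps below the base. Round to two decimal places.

Moving from step +2 to step -3 is 5 steps down, so divide by r⁵.
43.72 ÷ 1.618⁵ = 43.72 ÷ 11.08901 ≈ 3.943

3.94px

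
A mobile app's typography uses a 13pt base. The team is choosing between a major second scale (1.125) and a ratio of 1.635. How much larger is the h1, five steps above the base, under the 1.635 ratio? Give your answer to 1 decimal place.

Major second: 13.0 × 1.125⁵ = 23.426pt
At 1.635: 13.0 × 1.635⁵ = 151.891pt
Difference: 151.891 − 23.426 = 128.465pt

128.5pt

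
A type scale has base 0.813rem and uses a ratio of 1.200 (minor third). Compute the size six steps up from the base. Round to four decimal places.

A modular type scale is a geometric sequence: sizeₙ = base × rⁿ.
0.813 × 1.200⁶ = 0.813 × 2.98598 ≈ 2.4276

2.4276rem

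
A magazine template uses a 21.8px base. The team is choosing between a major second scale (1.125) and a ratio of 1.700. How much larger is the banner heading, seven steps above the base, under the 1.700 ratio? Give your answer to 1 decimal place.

844.8px

Major second: 21.8 × 1.125⁷ = 49.719px
At 1.700: 21.8 × 1.700⁷ = 894.538px
Difference: 894.538 − 49.719 = 844.819px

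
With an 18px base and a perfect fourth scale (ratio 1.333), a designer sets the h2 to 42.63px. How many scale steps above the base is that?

1.333ⁿ = 42.63 / 18 = 2.3683
n = ln(2.3683) / ln(1.333) = 0.8622 / 0.2874 ≈ 3.00

3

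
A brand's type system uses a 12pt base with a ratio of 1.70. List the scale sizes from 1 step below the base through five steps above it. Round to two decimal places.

Step -1: 12.0 ÷ 1.70 = 7.06
Step 0: 12pt
Step 1: 12.0 × 1.70 = 20.40
Step 2: 12.0 × 1.70² = 34.68
Step 3: 12.0 × 1.70³ = 58.96
Step 4: 12.0 × 1.70⁴ = 100.23
Step 5: 12.0 × 1.70⁵ = 170.38

7.06pt, 12.00pt, 20.40pt, 34.68pt, 58.96pt, 100.23pt, 170.38pt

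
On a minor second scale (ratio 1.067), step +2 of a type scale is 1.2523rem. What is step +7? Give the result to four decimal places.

1.7319rem

1.2523 × 1.067⁵ = 1.2523 × 1.38300 ≈ 1.7319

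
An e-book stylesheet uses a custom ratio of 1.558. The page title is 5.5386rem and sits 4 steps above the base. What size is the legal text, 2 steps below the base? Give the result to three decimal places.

0.387rem

5.5386 ÷ 1.558⁶ = 5.5386 ÷ 14.30226 ≈ 0.387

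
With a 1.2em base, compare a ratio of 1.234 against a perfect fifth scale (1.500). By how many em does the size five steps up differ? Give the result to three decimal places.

At 1.234: 1.2 × 1.234⁵ = 3.43366em
Perfect fifth: 1.2 × 1.500⁵ = 9.11250em
Difference: 9.11250 − 3.43366 = 5.67884em

5.679em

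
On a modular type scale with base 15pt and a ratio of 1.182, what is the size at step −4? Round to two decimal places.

15.0 ÷ 1.182⁴ = 15.0 ÷ 1.95196 ≈ 7.68

7.68pt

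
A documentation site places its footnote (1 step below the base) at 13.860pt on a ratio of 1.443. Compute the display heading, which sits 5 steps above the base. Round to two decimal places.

125.13pt

Moving from step -1 to step +5 is 6 steps up, so multiply by r⁶.
13.860 × 1.443⁶ = 13.860 × 9.02813 ≈ 125.130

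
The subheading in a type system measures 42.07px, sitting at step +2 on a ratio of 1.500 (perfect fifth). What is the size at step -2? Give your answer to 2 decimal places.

8.31px

42.07 ÷ 1.500⁴ = 42.07 ÷ 5.06250 ≈ 8.310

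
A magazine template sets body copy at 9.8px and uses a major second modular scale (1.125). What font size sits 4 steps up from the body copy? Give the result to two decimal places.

Every step multiplies by the scale ratio.
9.8 × 1.125⁴ = 9.8 × 1.60181 ≈ 15.70

15.70px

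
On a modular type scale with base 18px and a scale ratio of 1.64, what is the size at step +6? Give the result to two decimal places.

Each step on a modular scale multiplies by the ratio, so the size n steps from the base is base × ratioⁿ.
18.0 × 1.64⁶ = 18.0 × 19.45643 ≈ 350.22

350.22px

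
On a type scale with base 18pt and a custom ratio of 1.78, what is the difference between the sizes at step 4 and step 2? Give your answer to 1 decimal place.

Step 2: 18.0 × 1.78² = 57.031pt
Step 4: 18.0 × 1.78⁴ = 180.698pt
Difference: 180.698 − 57.031 = 123.667pt

123.7pt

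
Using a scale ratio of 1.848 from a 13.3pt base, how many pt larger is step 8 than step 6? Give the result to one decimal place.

1279.4pt

Step 6: 13.3 × 1.848⁶ = 529.741pt
Step 8: 13.3 × 1.848⁸ = 1809.120pt
Difference: 1809.120 − 529.741 = 1279.379pt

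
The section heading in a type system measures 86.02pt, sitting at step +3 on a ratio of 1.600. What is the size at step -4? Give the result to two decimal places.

86.02 ÷ 1.600⁷ = 86.02 ÷ 26.84355 ≈ 3.204

3.20pt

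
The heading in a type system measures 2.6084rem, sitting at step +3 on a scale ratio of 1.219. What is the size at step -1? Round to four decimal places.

2.6084 ÷ 1.219⁴ = 2.6084 ÷ 2.20808 ≈ 1.1813

1.1813rem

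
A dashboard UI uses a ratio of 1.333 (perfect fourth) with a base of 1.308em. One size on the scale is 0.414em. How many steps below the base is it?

1.333ⁿ = 1.308 / 0.414 = 3.1594
n = ln(3.1594) / ln(1.333) = 1.1504 / 0.2874 ≈ 4.00

4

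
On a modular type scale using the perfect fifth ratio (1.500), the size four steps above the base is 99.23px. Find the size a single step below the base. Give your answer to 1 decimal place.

Moving from step +4 to step -1 is 5 steps down, so divide by r⁵.
99.23 ÷ 1.500⁵ = 99.23 ÷ 7.59375 ≈ 13.067

13.1px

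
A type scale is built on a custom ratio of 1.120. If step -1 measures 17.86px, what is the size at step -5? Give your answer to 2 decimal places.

11.35px

The gap is -5 − (-1) = -4 steps, so the factor is 1.120^-4.
17.86 ÷ 1.120⁴ = 17.86 ÷ 1.57352 ≈ 11.350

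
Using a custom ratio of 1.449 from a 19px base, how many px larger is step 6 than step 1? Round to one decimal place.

Step 1: 19.0 × 1.449 = 27.531px
Step 6: 19.0 × 1.449⁶ = 175.859px
Difference: 175.859 − 27.531 = 148.328px

148.3px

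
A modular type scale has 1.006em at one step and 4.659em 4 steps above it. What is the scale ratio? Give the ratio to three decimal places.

1.467

The ratio satisfies 1.006 × r⁴ = 4.659, so r = (4.659 / 1.006)^(1/4).
r = 4.6312^(1/4) ≈ 1.4670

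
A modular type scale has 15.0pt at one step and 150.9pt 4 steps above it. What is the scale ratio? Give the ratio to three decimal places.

1.781

r⁴ = 150.9 / 15.0, so r = (150.9/15.0)^(1/4).
r = 10.0600^(1/4) ≈ 1.7809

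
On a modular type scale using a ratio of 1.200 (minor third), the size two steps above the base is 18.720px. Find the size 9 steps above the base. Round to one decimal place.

Moving from step +2 to step +9 is 7 steps up, so multiply by r⁷.
18.720 × 1.200⁷ = 18.720 × 3.58318 ≈ 67.077

67.1px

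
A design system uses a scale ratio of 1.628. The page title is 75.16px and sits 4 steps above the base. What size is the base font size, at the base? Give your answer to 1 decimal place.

10.7px

75.16 ÷ 1.628⁴ = 75.16 ÷ 7.02454 ≈ 10.700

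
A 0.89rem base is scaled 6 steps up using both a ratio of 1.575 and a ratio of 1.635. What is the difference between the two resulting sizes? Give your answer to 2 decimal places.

3.42rem

At 1.575: 0.89 × 1.575⁶ = 13.5854rem
At 1.635: 0.89 × 1.635⁶ = 17.0019rem
Difference: 17.0019 − 13.5854 = 3.4165rem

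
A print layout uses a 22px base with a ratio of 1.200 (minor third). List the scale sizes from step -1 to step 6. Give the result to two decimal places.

18.33px, 22.00px, 26.40px, 31.68px, 38.02px, 45.62px, 54.74px, 65.69px

Step -1: 22.0 ÷ 1.200 = 18.33
Step 0: 22px
Step 1: 22.0 × 1.200 = 26.40
Step 2: 22.0 × 1.200² = 31.68
Step 3: 22.0 × 1.200³ = 38.02
Step 4: 22.0 × 1.200⁴ = 45.62
Step 5: 22.0 × 1.200⁵ = 54.74
Step 6: 22.0 × 1.200⁶ = 65.69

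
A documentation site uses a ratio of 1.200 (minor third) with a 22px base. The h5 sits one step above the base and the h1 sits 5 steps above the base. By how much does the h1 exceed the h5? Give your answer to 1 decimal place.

Step 1: 22.0 × 1.200 = 26.400px
Step 5: 22.0 × 1.200⁵ = 54.743px
Difference: 54.743 − 26.400 = 28.343px

28.3px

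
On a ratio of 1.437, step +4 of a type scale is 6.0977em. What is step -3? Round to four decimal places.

6.0977 ÷ 1.437⁷ = 6.0977 ÷ 12.65311 ≈ 0.4819

0.4819em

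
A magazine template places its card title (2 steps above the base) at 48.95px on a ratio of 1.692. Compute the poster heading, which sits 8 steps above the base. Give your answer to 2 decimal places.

1148.56px

Moving from step +2 to step +8 is 6 steps up, so multiply by r⁶.
48.95 × 1.692⁶ = 48.95 × 23.46401 ≈ 1148.563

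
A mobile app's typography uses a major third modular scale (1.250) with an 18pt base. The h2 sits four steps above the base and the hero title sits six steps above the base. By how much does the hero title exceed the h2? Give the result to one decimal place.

24.7pt

Step 4: 18.0 × 1.250⁴ = 43.945pt
Step 6: 18.0 × 1.250⁶ = 68.665pt
Difference: 68.665 − 43.945 = 24.720pt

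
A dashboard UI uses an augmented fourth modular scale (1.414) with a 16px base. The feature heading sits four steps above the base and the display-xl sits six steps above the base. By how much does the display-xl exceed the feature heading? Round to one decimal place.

Step 4: 16.0 × 1.414⁴ = 63.961px
Step 6: 16.0 × 1.414⁶ = 127.884px
Difference: 127.884 − 63.961 = 63.923px

63.9px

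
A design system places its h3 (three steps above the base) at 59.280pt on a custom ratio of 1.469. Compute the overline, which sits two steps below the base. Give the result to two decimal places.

Moving from step +3 to step -2 is 5 steps down, so divide by r⁵.
59.280 ÷ 1.469⁵ = 59.280 ÷ 6.84083 ≈ 8.666

8.67pt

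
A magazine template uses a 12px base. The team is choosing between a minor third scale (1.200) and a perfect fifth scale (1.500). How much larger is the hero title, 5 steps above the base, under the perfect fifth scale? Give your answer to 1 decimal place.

61.3px

Minor third: 12.0 × 1.200⁵ = 29.860px
Perfect fifth: 12.0 × 1.500⁵ = 91.125px
Difference: 91.125 − 29.860 = 61.265px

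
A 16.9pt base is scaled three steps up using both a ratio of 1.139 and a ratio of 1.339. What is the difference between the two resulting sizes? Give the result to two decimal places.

At 1.139: 16.9 × 1.139³ = 24.9723pt
At 1.339: 16.9 × 1.339³ = 40.5722pt
Difference: 40.5722 − 24.9723 = 15.5999pt

15.60pt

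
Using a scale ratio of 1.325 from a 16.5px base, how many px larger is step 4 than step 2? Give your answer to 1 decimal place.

Step 2: 16.5 × 1.325² = 28.968px
Step 4: 16.5 × 1.325⁴ = 50.857px
Difference: 50.857 − 28.968 = 21.889px

21.9px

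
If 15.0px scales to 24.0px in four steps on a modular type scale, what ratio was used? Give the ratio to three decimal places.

1.125

The ratio satisfies 15.0 × r⁴ = 24.0, so r = (24.0 / 15.0)^(1/4).
r = 1.6000^(1/4) ≈ 1.1247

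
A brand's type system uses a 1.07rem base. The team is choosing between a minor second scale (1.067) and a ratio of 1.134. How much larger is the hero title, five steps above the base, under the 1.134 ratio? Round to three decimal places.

0.527rem

Minor second: 1.07 × 1.067⁵ = 1.47981rem
At 1.134: 1.07 × 1.134⁵ = 2.00655rem
Difference: 2.00655 − 1.47981 = 0.52674rem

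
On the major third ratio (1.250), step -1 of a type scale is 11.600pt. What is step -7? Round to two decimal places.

11.600 ÷ 1.250⁶ = 11.600 ÷ 3.81470 ≈ 3.041

3.04pt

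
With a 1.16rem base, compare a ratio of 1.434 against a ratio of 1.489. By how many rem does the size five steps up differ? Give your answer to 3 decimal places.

At 1.434: 1.16 × 1.434⁵ = 7.03402rem
At 1.489: 1.16 × 1.489⁵ = 8.49047rem
Difference: 8.49047 − 7.03402 = 1.45645rem

1.456rem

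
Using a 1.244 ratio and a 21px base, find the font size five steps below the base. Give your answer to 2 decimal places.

7.05px

21.0 ÷ 1.244⁵ = 21.0 ÷ 2.97922 ≈ 7.05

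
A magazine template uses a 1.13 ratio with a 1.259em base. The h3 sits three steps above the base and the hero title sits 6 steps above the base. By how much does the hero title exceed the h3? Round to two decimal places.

0.80em

Step 3: 1.259 × 1.13³ = 1.8166em
Step 6: 1.259 × 1.13⁶ = 2.6212em
Difference: 2.6212 − 1.8166 = 0.8046em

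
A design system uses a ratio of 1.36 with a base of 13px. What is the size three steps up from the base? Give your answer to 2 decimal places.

13.0 × 1.36³ = 13.0 × 2.51546 ≈ 32.70

32.70px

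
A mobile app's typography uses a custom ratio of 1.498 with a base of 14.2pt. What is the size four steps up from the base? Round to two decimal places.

Each step on a modular scale multiplies by the ratio, so the size n steps from the base is base × ratioⁿ.
14.2 × 1.498⁴ = 14.2 × 5.03555 ≈ 71.50

71.50pt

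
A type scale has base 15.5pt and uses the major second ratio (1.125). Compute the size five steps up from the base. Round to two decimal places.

15.5 × 1.125⁵ = 15.5 × 1.80203 ≈ 27.93

27.93pt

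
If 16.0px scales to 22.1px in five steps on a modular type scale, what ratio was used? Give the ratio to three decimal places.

1.067

The ratio satisfies 16.0 × r⁵ = 22.1, so r = (22.1 / 16.0)^(1/5).
r = 1.3813^(1/5) ≈ 1.0667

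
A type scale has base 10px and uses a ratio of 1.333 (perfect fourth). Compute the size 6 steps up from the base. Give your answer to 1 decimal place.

56.1px

A modular type scale is a geometric sequence: sizeₙ = base × rⁿ.
10.0 × 1.333⁶ = 10.0 × 5.61023 ≈ 56.10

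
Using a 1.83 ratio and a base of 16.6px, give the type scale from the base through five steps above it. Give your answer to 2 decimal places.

Step 0: 16.6px
Step 1: 16.6 × 1.83 = 30.38
Step 2: 16.6 × 1.83² = 55.59
Step 3: 16.6 × 1.83³ = 101.73
Step 4: 16.6 × 1.83⁴ = 186.17
Step 5: 16.6 × 1.83⁵ = 340.69

16.60px, 30.38px, 55.59px, 101.73px, 186.17px, 340.69px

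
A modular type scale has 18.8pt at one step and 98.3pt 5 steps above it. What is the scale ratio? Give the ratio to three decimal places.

1.392

The ratio satisfies 18.8 × r⁵ = 98.3, so r = (98.3 / 18.8)^(1/5).
r = 5.2287^(1/5) ≈ 1.3921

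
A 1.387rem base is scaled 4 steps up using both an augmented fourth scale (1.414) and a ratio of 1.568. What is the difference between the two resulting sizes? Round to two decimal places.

Augmented fourth: 1.387 × 1.414⁴ = 5.5446rem
At 1.568: 1.387 × 1.568⁴ = 8.3842rem
Difference: 8.3842 − 5.5446 = 2.8396rem

2.84rem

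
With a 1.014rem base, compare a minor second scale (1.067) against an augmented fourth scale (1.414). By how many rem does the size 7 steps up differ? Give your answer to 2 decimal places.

Minor second: 1.014 × 1.067⁷ = 1.5966rem
Augmented fourth: 1.014 × 1.414⁷ = 11.4600rem
Difference: 11.4600 − 1.5966 = 9.8634rem

9.86rem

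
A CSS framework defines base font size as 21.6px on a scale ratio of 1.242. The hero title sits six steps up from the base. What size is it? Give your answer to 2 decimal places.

21.6 × 1.242⁶ = 21.6 × 3.67054 ≈ 79.28

79.28px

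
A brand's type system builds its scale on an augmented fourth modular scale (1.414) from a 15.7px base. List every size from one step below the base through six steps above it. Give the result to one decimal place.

Step -1: 15.7 ÷ 1.414 = 11.1
Step 0: 15.7px
Step 1: 15.7 × 1.414 = 22.2
Step 2: 15.7 × 1.414² = 31.4
Step 3: 15.7 × 1.414³ = 44.4
Step 4: 15.7 × 1.414⁴ = 62.8
Step 5: 15.7 × 1.414⁵ = 88.7
Step 6: 15.7 × 1.414⁶ = 125.5

11.1px, 15.7px, 22.2px, 31.4px, 44.4px, 62.8px, 88.7px, 125.5px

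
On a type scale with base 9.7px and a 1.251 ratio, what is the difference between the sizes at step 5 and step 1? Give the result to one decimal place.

Step 1: 9.7 × 1.251 = 12.135px
Step 5: 9.7 × 1.251⁵ = 29.721px
Difference: 29.721 − 12.135 = 17.586px

17.6px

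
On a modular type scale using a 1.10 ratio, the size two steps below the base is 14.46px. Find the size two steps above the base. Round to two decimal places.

21.17px

14.46 × 1.10⁴ = 14.46 × 1.46410 ≈ 21.171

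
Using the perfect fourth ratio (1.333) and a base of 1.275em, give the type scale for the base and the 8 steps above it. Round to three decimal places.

Step 0: 1.275em
Step 1: 1.275 × 1.333 = 1.700
Step 2: 1.275 × 1.333² = 2.266
Step 3: 1.275 × 1.333³ = 3.020
Step 4: 1.275 × 1.333⁴ = 4.026
Step 5: 1.275 × 1.333⁵ = 5.366
Step 6: 1.275 × 1.333⁶ = 7.153
Step 7: 1.275 × 1.333⁷ = 9.535
Step 8: 1.275 × 1.333⁸ = 12.710

1.275em, 1.700em, 2.266em, 3.020em, 4.026em, 5.366em, 7.153em, 9.535em, 12.710em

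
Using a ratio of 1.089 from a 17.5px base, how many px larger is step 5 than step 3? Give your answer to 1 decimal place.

Step 3: 17.5 × 1.089³ = 22.601px
Step 5: 17.5 × 1.089⁵ = 26.803px
Difference: 26.803 − 22.601 = 4.202px

4.2px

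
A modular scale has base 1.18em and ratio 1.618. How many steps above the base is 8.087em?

4

1.618ⁿ = 8.087 / 1.18 = 6.8534
n = ln(6.8534) / ln(1.618) = 1.9247 / 0.4812 ≈ 4.00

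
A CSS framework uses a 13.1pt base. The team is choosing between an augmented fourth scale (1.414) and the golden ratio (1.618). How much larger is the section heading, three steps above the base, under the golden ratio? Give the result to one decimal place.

Augmented fourth: 13.1 × 1.414³ = 37.036pt
Golden ratio: 13.1 × 1.618³ = 55.489pt
Difference: 55.489 − 37.036 = 18.453pt

18.5pt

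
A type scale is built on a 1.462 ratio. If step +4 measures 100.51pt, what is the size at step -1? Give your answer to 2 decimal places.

15.05pt

100.51 ÷ 1.462⁵ = 100.51 ÷ 6.67939 ≈ 15.048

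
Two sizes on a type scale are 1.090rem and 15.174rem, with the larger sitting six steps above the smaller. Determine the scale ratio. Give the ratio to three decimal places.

1.551

The ratio satisfies 1.090 × r⁶ = 15.174, so r = (15.174 / 1.090)^(1/6).
r = 13.9211^(1/6) ≈ 1.5510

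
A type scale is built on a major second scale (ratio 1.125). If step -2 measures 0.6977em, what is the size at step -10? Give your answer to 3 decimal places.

0.6977 ÷ 1.125⁸ = 0.6977 ÷ 2.56578 ≈ 0.272

0.272em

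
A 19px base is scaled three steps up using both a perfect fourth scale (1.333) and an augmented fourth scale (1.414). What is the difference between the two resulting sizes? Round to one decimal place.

8.7px

Perfect fourth: 19.0 × 1.333³ = 45.003px
Augmented fourth: 19.0 × 1.414³ = 53.716px
Difference: 53.716 − 45.003 = 8.713px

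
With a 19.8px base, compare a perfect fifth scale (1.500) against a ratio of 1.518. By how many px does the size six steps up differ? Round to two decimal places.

16.73px

Perfect fifth: 19.8 × 1.500⁶ = 225.5344px
At 1.518: 19.8 × 1.518⁶ = 242.2679px
Difference: 242.2679 − 225.5344 = 16.7335px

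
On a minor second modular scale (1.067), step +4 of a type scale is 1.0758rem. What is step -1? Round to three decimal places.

1.0758 ÷ 1.067⁵ = 1.0758 ÷ 1.38300 ≈ 0.778

0.778rem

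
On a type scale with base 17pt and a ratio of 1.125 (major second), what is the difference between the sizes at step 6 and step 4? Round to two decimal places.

7.23pt

Step 4: 17.0 × 1.125⁴ = 27.2307pt
Step 6: 17.0 × 1.125⁶ = 34.4639pt
Difference: 34.4639 − 27.2307 = 7.2332pt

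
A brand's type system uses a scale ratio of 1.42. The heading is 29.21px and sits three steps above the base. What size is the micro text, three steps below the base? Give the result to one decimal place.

The gap is -3 − (3) = -6 steps, so the factor is 1.42^-6.
29.21 ÷ 1.42⁶ = 29.21 ÷ 8.19842 ≈ 3.563

3.6px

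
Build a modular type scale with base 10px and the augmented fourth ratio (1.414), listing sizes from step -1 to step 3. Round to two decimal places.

7.07px, 10.00px, 14.14px, 19.99px, 28.27px

Step -1: 10.0 ÷ 1.414 = 7.07
Step 0: 10px
Step 1: 10.0 × 1.414 = 14.14
Step 2: 10.0 × 1.414² = 19.99
Step 3: 10.0 × 1.414³ = 28.27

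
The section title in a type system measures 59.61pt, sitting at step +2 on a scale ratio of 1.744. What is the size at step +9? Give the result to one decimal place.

The gap is 9 − (2) = 7 steps, so the factor is 1.744^7.
59.61 × 1.744⁷ = 59.61 × 49.07105 ≈ 2925.125

2925.1pt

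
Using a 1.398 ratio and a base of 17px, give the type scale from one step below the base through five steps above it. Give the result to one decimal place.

Step -1: 17.0 ÷ 1.398 = 12.2
Step 0: 17px
Step 1: 17.0 × 1.398 = 23.8
Step 2: 17.0 × 1.398² = 33.2
Step 3: 17.0 × 1.398³ = 46.4
Step 4: 17.0 × 1.398⁴ = 64.9
Step 5: 17.0 × 1.398⁵ = 90.8

12.2px, 17.0px, 23.8px, 33.2px, 46.4px, 64.9px, 90.8px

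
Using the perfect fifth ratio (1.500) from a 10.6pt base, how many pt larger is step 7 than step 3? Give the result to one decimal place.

Step 3: 10.6 × 1.500³ = 35.775pt
Step 7: 10.6 × 1.500⁷ = 181.111pt
Difference: 181.111 − 35.775 = 145.336pt

145.3pt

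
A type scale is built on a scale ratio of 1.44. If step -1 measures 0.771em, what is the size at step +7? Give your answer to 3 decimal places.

Moving from step -1 to step +7 is 8 steps up, so multiply by r⁸.
0.771 × 1.44⁸ = 0.771 × 18.48843 ≈ 14.255

14.255em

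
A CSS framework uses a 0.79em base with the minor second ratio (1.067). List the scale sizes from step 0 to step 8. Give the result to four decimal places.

0.7900em, 0.8429em, 0.8994em, 0.9597em, 1.0240em, 1.0926em, 1.1658em, 1.2439em, 1.3272em

Step 0: 0.79em
Step 1: 0.79 × 1.067 = 0.8429
Step 2: 0.79 × 1.067² = 0.8994
Step 3: 0.79 × 1.067³ = 0.9597
Step 4: 0.79 × 1.067⁴ = 1.0240
Step 5: 0.79 × 1.067⁵ = 1.0926
Step 6: 0.79 × 1.067⁶ = 1.1658
Step 7: 0.79 × 1.067⁷ = 1.2439
Step 8: 0.79 × 1.067⁸ = 1.3272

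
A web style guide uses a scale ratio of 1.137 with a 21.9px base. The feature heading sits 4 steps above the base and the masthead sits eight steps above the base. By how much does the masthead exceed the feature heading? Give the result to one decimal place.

Step 4: 21.9 × 1.137⁴ = 36.600px
Step 8: 21.9 × 1.137⁸ = 61.169px
Difference: 61.169 − 36.600 = 24.569px

24.6px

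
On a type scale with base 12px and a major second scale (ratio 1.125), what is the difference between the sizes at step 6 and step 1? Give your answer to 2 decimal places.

Step 1: 12.0 × 1.125 = 13.5000px
Step 6: 12.0 × 1.125⁶ = 24.3274px
Difference: 24.3274 − 13.5000 = 10.8274px

10.83px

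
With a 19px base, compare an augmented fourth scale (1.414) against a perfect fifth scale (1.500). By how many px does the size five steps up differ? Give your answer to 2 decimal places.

Augmented fourth: 19.0 × 1.414⁵ = 107.3991px
Perfect fifth: 19.0 × 1.500⁵ = 144.2812px
Difference: 144.2812 − 107.3991 = 36.8821px

36.88px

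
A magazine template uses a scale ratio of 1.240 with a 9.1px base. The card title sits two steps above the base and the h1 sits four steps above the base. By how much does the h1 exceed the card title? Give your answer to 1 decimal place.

7.5px

Step 2: 9.1 × 1.240² = 13.992px
Step 4: 9.1 × 1.240⁴ = 21.514px
Difference: 21.514 − 13.992 = 7.522px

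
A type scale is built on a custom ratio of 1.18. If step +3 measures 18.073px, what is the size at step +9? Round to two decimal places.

The gap is 9 − (3) = 6 steps, so the factor is 1.18^6.
18.073 × 1.18⁶ = 18.073 × 2.69955 ≈ 48.789

48.79px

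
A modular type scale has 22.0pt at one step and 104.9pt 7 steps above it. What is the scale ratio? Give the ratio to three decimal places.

1.250

r⁷ = 104.9 / 22.0, so r = (104.9/22.0)^(1/7).
r = 4.7682^(1/7) ≈ 1.2500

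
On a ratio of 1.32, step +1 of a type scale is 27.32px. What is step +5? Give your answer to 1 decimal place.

82.9px

27.32 × 1.32⁴ = 27.32 × 3.03596 ≈ 82.942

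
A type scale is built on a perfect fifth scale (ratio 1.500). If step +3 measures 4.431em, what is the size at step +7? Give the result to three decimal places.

4.431 × 1.500⁴ = 4.431 × 5.06250 ≈ 22.432

22.432em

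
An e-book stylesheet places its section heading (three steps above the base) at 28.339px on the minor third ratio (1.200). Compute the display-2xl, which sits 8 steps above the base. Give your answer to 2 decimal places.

Moving from step +3 to step +8 is 5 steps up, so multiply by r⁵.
28.339 × 1.200⁵ = 28.339 × 2.48832 ≈ 70.517

70.52px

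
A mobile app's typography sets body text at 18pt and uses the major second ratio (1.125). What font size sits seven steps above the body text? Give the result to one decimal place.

41.1pt

Every step multiplies by the scale ratio.
18.0 × 1.125⁷ = 18.0 × 2.28070 ≈ 41.05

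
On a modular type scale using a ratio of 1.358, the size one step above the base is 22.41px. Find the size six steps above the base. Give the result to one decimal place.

22.41 × 1.358⁵ = 22.41 × 4.61848 ≈ 103.500

103.5px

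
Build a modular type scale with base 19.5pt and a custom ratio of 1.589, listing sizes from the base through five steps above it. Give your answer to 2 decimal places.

Step 0: 19.5pt
Step 1: 19.5 × 1.589 = 30.99
Step 2: 19.5 × 1.589² = 49.24
Step 3: 19.5 × 1.589³ = 78.24
Step 4: 19.5 × 1.589⁴ = 124.32
Step 5: 19.5 × 1.589⁵ = 197.54

19.50pt, 30.99pt, 49.24pt, 78.24pt, 124.32pt, 197.54pt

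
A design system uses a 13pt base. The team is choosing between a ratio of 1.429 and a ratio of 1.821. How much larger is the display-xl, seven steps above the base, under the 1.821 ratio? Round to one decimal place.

705.0pt

At 1.429: 13.0 × 1.429⁷ = 158.186pt
At 1.821: 13.0 × 1.821⁷ = 863.203pt
Difference: 863.203 − 158.186 = 705.017pt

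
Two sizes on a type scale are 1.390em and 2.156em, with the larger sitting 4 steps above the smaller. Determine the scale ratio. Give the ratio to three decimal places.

The ratio satisfies 1.390 × r⁴ = 2.156, so r = (2.156 / 1.390)^(1/4).
r = 1.5511^(1/4) ≈ 1.1160

1.116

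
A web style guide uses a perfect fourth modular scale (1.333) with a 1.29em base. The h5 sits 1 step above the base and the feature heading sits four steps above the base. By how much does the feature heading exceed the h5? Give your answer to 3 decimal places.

Step 1: 1.29 × 1.333 = 1.71957em
Step 4: 1.29 × 1.333⁴ = 4.07296em
Difference: 4.07296 − 1.71957 = 2.35339em

2.353em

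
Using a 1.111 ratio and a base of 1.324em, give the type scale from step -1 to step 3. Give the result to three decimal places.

1.192em, 1.324em, 1.471em, 1.634em, 1.816em

Step -1: 1.324 ÷ 1.111 = 1.192
Step 0: 1.324em
Step 1: 1.324 × 1.111 = 1.471
Step 2: 1.324 × 1.111² = 1.634
Step 3: 1.324 × 1.111³ = 1.816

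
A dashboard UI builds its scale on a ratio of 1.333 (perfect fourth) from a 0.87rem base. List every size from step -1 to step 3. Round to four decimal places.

Step -1: 0.87 ÷ 1.333 = 0.6527
Step 0: 0.87rem
Step 1: 0.87 × 1.333 = 1.1597
Step 2: 0.87 × 1.333² = 1.5459
Step 3: 0.87 × 1.333³ = 2.0607

0.6527rem, 0.8700rem, 1.1597rem, 1.5459rem, 2.0607rem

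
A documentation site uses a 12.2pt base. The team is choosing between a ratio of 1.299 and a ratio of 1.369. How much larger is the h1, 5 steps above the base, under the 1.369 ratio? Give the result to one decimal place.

At 1.299: 12.2 × 1.299⁵ = 45.124pt
At 1.369: 12.2 × 1.369⁵ = 58.665pt
Difference: 58.665 − 45.124 = 13.541pt

13.5pt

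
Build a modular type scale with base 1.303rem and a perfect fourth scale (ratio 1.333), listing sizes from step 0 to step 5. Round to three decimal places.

Step 0: 1.303rem
Step 1: 1.303 × 1.333 = 1.737
Step 2: 1.303 × 1.333² = 2.315
Step 3: 1.303 × 1.333³ = 3.086
Step 4: 1.303 × 1.333⁴ = 4.114
Step 5: 1.303 × 1.333⁵ = 5.484

1.303rem, 1.737rem, 2.315rem, 3.086rem, 4.114rem, 5.484rem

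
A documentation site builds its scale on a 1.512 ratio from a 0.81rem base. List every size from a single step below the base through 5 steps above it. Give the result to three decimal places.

0.536rem, 0.810rem, 1.225rem, 1.852rem, 2.800rem, 4.233rem, 6.401rem

Step -1: 0.81 ÷ 1.512 = 0.536
Step 0: 0.81rem
Step 1: 0.81 × 1.512 = 1.225
Step 2: 0.81 × 1.512² = 1.852
Step 3: 0.81 × 1.512³ = 2.800
Step 4: 0.81 × 1.512⁴ = 4.233
Step 5: 0.81 × 1.512⁵ = 6.401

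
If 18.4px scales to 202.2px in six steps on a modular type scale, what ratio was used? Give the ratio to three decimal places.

1.491

r⁶ = 202.2 / 18.4, so r = (202.2/18.4)^(1/6).
r = 10.9891^(1/6) ≈ 1.4911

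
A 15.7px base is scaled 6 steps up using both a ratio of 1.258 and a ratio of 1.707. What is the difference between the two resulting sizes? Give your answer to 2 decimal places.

326.19px

At 1.258: 15.7 × 1.258⁶ = 62.2277px
At 1.707: 15.7 × 1.707⁶ = 388.4193px
Difference: 388.4193 − 62.2277 = 326.1916px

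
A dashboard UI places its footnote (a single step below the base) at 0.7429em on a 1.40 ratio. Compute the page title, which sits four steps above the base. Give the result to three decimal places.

3.995em

0.7429 × 1.40⁵ = 0.7429 × 5.37824 ≈ 3.995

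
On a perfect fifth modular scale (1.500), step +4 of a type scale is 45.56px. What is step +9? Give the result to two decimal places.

45.56 × 1.500⁵ = 45.56 × 7.59375 ≈ 345.971

345.97px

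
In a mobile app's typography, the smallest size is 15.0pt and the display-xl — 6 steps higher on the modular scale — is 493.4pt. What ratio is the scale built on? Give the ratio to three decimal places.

1.790

r⁶ = 493.4 / 15.0, so r = (493.4/15.0)^(1/6).
r = 32.8933^(1/6) ≈ 1.7900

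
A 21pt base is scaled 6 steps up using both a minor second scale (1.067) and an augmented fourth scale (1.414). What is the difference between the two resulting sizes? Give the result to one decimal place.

136.9pt

Minor second: 21.0 × 1.067⁶ = 30.989pt
Augmented fourth: 21.0 × 1.414⁶ = 167.848pt
Difference: 167.848 − 30.989 = 136.859pt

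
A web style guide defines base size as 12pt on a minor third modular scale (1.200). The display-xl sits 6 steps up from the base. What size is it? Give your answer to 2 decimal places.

35.83pt

Each step on a modular scale multiplies by the ratio, so the size n steps from the base is base × ratioⁿ.
12.0 × 1.200⁶ = 12.0 × 2.98598 ≈ 35.83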